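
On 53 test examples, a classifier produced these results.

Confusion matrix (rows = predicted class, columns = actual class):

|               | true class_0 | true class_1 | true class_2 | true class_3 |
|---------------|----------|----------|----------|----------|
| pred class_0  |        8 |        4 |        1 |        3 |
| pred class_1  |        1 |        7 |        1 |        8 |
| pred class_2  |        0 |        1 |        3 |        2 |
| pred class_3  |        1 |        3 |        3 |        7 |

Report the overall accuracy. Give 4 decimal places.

0.4717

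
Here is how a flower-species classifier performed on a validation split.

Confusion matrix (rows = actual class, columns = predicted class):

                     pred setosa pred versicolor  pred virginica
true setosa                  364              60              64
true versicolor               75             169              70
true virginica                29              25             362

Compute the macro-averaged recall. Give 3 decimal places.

Per-class recall (TP/(TP+FN)):
  setosa: TP=364, FN=60+64=124 → 364/488 = 0.7459
  versicolor: TP=169, FN=75+70=145 → 169/314 = 0.5382
  virginica: TP=362, FN=29+25=54 → 362/416 = 0.8702
Macro-recall = mean = (0.7459 + 0.5382 + 0.8702) / 3 = 0.718

0.718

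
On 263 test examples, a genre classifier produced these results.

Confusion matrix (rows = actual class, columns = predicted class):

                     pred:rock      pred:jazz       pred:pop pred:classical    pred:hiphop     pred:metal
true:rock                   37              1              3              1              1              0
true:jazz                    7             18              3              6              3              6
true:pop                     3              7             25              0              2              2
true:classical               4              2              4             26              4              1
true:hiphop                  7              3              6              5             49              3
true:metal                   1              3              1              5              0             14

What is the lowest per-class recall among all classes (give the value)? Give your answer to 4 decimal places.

Per-class recall (TP/(TP+FN)):
  rock: TP=37, FN=1+3+1+1+0=6 → 37/43 = 0.86047
  jazz: TP=18, FN=7+3+6+3+6=25 → 18/43 = 0.41860
  pop: TP=25, FN=3+7+0+2+2=14 → 25/39 = 0.64103
  classical: TP=26, FN=4+2+4+4+1=15 → 26/41 = 0.63415
  hiphop: TP=49, FN=7+3+6+5+3=24 → 49/73 = 0.67123
  metal: TP=14, FN=1+3+1+5+0=10 → 14/24 = 0.58333
Lowest is class 'jazz' with recall = 0.4186.

0.4186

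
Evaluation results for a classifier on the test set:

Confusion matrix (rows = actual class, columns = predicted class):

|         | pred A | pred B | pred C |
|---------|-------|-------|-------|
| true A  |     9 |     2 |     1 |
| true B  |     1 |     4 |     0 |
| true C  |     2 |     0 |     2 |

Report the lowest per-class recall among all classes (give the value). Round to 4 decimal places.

0.5000

Per-class recall (TP/(TP+FN)):
  A: TP=9, FN=2+1=3 → 9/12 = 0.75000
  B: TP=4, FN=1+0=1 → 4/5 = 0.80000
  C: TP=2, FN=2+0=2 → 2/4 = 0.50000
Lowest is class 'C' with recall = 0.5000.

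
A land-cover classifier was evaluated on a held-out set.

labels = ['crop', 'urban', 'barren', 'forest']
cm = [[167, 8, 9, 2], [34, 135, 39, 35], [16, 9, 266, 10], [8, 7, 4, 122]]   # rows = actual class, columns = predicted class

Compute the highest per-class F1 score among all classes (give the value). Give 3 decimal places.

Per-class F1 score (2·TP/(2·TP+FP+FN)):
  crop: TP=167, FP=34+16+8=58, FN=8+9+2=19 → 334/411 = 0.8127
  urban: TP=135, FP=8+9+7=24, FN=34+39+35=108 → 270/402 = 0.6716
  barren: TP=266, FP=9+39+4=52, FN=16+9+10=35 → 532/619 = 0.8595
  forest: TP=122, FP=2+35+10=47, FN=8+7+4=19 → 244/310 = 0.7871
Highest is class 'barren' with F1 score = 0.859.

0.859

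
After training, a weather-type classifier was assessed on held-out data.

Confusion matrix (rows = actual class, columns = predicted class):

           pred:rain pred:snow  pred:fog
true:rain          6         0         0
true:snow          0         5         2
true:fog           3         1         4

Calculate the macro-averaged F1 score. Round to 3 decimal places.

0.714

Per-class F1 score (2·TP/(2·TP+FP+FN)):
  rain: TP=6, FP=0+3=3, FN=0+0=0 → 12/15 = 0.8000
  snow: TP=5, FP=0+1=1, FN=0+2=2 → 10/13 = 0.7692
  fog: TP=4, FP=0+2=2, FN=3+1=4 → 8/14 = 0.5714
Macro-F1 score = mean = (0.8000 + 0.7692 + 0.5714) / 3 = 0.714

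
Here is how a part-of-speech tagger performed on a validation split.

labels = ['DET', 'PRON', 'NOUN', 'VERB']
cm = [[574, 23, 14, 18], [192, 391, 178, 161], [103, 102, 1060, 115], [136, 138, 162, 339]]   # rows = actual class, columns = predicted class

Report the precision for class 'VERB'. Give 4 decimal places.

0.5355

Treat 'VERB' as positive and all other classes as negative.
precision = TP/(TP+FP).
VERB: TP=339, FP=18+161+115=294 → 339/633 = 0.53555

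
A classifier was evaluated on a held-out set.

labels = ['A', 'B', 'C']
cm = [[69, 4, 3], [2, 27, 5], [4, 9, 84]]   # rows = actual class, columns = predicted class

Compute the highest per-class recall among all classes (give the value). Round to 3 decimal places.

0.908

Per-class recall (TP/(TP+FN)):
  A: TP=69, FN=4+3=7 → 69/76 = 0.9079
  B: TP=27, FN=2+5=7 → 27/34 = 0.7941
  C: TP=84, FN=4+9=13 → 84/97 = 0.8660
Highest is class 'A' with recall = 0.908.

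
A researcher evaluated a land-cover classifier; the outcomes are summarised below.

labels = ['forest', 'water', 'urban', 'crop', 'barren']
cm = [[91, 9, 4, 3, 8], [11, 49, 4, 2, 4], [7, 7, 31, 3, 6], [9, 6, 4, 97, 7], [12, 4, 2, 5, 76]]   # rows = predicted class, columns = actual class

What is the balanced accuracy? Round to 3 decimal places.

Balanced accuracy = mean of per-class recall.
  forest: recall = 91/130 = 0.7000
  water: recall = 49/75 = 0.6533
  urban: recall = 31/45 = 0.6889
  crop: recall = 97/110 = 0.8818
  barren: recall = 76/101 = 0.7525
Mean = (0.7000 + 0.6533 + 0.6889 + 0.8818 + 0.7525) / 5 = 0.735

0.735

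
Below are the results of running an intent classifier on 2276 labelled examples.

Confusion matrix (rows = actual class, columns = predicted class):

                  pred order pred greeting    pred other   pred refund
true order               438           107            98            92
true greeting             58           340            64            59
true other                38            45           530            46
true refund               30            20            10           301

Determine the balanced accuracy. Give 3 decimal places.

0.722

Balanced accuracy = mean of per-class recall.
  order: recall = 438/735 = 0.5959
  greeting: recall = 340/521 = 0.6526
  other: recall = 530/659 = 0.8042
  refund: recall = 301/361 = 0.8338
Mean = (0.5959 + 0.6526 + 0.8042 + 0.8338) / 4 = 0.722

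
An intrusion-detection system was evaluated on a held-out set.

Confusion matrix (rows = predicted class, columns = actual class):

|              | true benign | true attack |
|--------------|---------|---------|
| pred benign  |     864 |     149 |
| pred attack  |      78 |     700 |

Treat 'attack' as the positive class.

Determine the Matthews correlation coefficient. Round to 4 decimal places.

0.7472

MCC = (TP·TN − FP·FN) / √((TP+FP)(TP+FN)(TN+FP)(TN+FN))
Numerator = 700·864 − 78·149 = 593178
Denominator = √(778·849·942·1013) = √630300476412 = 793914.6531
MCC = 593178 / 793914.6531 = 0.7472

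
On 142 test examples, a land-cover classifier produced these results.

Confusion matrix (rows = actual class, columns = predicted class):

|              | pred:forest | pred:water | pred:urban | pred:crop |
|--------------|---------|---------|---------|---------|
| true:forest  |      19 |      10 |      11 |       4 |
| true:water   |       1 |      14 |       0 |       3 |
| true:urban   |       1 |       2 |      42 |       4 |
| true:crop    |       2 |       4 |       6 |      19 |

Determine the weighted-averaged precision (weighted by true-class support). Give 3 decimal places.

Per-class precision (TP/(TP+FP)):
  forest: TP=19, FP=1+1+2=4 → 19/23 = 0.8261
  water: TP=14, FP=10+2+4=16 → 14/30 = 0.4667
  urban: TP=42, FP=11+0+6=17 → 42/59 = 0.7119
  crop: TP=19, FP=4+3+4=11 → 19/30 = 0.6333
Weighted-precision = Σ (supportᵢ/N)·precisionᵢ with N=142: (44/142)·0.8261 + (18/142)·0.4667 + (49/142)·0.7119 + (31/142)·0.6333 = 0.699

0.699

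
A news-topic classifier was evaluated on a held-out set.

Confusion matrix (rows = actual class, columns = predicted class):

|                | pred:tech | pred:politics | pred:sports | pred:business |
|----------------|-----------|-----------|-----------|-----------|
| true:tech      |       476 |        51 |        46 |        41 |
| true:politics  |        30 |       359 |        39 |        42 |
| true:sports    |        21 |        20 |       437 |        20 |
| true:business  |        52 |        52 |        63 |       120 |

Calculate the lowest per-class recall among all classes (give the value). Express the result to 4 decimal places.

0.4181

Per-class recall (TP/(TP+FN)):
  tech: TP=476, FN=51+46+41=138 → 476/614 = 0.77524
  politics: TP=359, FN=30+39+42=111 → 359/470 = 0.76383
  sports: TP=437, FN=21+20+20=61 → 437/498 = 0.87751
  business: TP=120, FN=52+52+63=167 → 120/287 = 0.41812
Lowest is class 'business' with recall = 0.4181.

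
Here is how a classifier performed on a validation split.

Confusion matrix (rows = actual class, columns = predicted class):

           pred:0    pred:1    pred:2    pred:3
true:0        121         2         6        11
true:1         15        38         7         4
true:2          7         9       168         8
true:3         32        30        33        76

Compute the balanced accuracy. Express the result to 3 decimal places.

Balanced accuracy = mean of per-class recall.
  0: recall = 121/140 = 0.8643
  1: recall = 38/64 = 0.5938
  2: recall = 168/192 = 0.8750
  3: recall = 76/171 = 0.4444
Mean = (0.8643 + 0.5938 + 0.8750 + 0.4444) / 4 = 0.694

0.694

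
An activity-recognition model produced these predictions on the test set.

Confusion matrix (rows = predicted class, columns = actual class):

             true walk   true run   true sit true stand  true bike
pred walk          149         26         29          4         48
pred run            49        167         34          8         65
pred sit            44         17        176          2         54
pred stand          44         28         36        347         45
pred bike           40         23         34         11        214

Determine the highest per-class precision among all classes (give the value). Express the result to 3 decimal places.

0.694

Per-class precision (TP/(TP+FP)):
  walk: TP=149, FP=26+29+4+48=107 → 149/256 = 0.5820
  run: TP=167, FP=49+34+8+65=156 → 167/323 = 0.5170
  sit: TP=176, FP=44+17+2+54=117 → 176/293 = 0.6007
  stand: TP=347, FP=44+28+36+45=153 → 347/500 = 0.6940
  bike: TP=214, FP=40+23+34+11=108 → 214/322 = 0.6646
Highest is class 'stand' with precision = 0.694.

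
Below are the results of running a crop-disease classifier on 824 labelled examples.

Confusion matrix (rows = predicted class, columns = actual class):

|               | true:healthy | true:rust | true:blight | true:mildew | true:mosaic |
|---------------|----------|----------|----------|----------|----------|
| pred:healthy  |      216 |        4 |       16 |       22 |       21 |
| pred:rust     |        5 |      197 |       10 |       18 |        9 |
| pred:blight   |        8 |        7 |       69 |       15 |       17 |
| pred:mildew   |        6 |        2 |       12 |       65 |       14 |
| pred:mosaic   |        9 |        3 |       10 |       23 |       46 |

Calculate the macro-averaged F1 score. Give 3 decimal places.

Per-class F1 score (2·TP/(2·TP+FP+FN)):
  healthy: TP=216, FP=4+16+22+21=63, FN=5+8+6+9=28 → 432/523 = 0.8260
  rust: TP=197, FP=5+10+18+9=42, FN=4+7+2+3=16 → 394/452 = 0.8717
  blight: TP=69, FP=8+7+15+17=47, FN=16+10+12+10=48 → 138/233 = 0.5923
  mildew: TP=65, FP=6+2+12+14=34, FN=22+18+15+23=78 → 130/242 = 0.5372
  mosaic: TP=46, FP=9+3+10+23=45, FN=21+9+17+14=61 → 92/198 = 0.4646
Macro-F1 score = mean = (0.8260 + 0.8717 + 0.5923 + 0.5372 + 0.4646) / 5 = 0.658

0.658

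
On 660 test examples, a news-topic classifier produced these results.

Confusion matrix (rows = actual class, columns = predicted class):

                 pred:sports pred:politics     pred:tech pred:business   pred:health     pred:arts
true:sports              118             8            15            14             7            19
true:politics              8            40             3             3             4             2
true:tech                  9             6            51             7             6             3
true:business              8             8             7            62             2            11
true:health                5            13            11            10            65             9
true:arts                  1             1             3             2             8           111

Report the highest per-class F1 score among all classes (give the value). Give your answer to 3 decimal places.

Per-class F1 score (2·TP/(2·TP+FP+FN)):
  sports: TP=118, FP=8+9+8+5+1=31, FN=8+15+14+7+19=63 → 236/330 = 0.7152
  politics: TP=40, FP=8+6+8+13+1=36, FN=8+3+3+4+2=20 → 80/136 = 0.5882
  tech: TP=51, FP=15+3+7+11+3=39, FN=9+6+7+6+3=31 → 102/172 = 0.5930
  business: TP=62, FP=14+3+7+10+2=36, FN=8+8+7+2+11=36 → 124/196 = 0.6327
  health: TP=65, FP=7+4+6+2+8=27, FN=5+13+11+10+9=48 → 130/205 = 0.6341
  arts: TP=111, FP=19+2+3+11+9=44, FN=1+1+3+2+8=15 → 222/281 = 0.7900
Highest is class 'arts' with F1 score = 0.790.

0.790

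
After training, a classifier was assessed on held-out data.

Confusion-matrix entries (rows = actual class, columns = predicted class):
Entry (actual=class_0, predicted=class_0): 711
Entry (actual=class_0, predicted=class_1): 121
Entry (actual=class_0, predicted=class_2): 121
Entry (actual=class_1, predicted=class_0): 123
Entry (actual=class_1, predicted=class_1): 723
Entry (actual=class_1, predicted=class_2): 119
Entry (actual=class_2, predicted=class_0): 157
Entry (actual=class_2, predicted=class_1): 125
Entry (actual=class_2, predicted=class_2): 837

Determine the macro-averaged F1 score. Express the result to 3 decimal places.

Per-class F1 score (2·TP/(2·TP+FP+FN)):
  class_0: TP=711, FP=123+157=280, FN=121+121=242 → 1422/1944 = 0.7315
  class_1: TP=723, FP=121+125=246, FN=123+119=242 → 1446/1934 = 0.7477
  class_2: TP=837, FP=121+119=240, FN=157+125=282 → 1674/2196 = 0.7623
Macro-F1 score = mean = (0.7315 + 0.7477 + 0.7623) / 3 = 0.747

0.747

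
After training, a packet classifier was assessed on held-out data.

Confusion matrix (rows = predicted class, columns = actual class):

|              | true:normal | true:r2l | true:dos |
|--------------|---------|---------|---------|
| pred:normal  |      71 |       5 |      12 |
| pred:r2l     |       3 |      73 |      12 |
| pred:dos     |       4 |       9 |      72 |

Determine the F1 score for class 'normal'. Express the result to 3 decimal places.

One-vs-rest for 'normal': TP = diagonal; FP = other classes predicted 'normal'; FN = 'normal' predicted as other.
F1 score = 2·TP/(2·TP+FP+FN).
normal: TP=71, FP=5+12=17, FN=3+4=7 → 142/166 = 0.8554

0.855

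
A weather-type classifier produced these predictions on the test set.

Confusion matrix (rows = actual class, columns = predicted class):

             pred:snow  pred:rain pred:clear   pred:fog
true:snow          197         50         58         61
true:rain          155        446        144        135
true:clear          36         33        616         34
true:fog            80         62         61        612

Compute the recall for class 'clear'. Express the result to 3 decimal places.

Treat 'clear' as positive and all other classes as negative.
recall = TP/(TP+FN).
clear: TP=616, FN=36+33+34=103 → 616/719 = 0.8567

0.857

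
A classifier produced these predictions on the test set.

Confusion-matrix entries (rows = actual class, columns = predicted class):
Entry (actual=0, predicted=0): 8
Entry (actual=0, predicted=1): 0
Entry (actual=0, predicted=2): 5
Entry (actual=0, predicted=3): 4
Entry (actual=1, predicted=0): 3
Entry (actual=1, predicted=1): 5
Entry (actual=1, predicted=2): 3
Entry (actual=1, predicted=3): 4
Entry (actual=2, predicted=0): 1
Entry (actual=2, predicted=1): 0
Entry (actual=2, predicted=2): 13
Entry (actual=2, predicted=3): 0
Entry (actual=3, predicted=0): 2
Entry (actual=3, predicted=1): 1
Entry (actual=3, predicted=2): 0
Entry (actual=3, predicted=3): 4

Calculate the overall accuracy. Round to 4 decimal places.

Accuracy = trace / total = (8+5+13+4=30) / 53 = 30/53 = 0.5660

0.5660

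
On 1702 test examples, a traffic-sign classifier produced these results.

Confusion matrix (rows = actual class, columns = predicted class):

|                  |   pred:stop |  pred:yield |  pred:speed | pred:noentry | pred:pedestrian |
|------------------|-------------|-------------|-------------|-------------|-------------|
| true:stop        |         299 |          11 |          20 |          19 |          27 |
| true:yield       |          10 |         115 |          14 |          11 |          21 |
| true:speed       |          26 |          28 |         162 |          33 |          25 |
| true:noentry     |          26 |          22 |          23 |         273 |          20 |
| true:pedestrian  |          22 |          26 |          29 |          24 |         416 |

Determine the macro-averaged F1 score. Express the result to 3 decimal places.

Per-class F1 score (2·TP/(2·TP+FP+FN)):
  stop: TP=299, FP=10+26+26+22=84, FN=11+20+19+27=77 → 598/759 = 0.7879
  yield: TP=115, FP=11+28+22+26=87, FN=10+14+11+21=56 → 230/373 = 0.6166
  speed: TP=162, FP=20+14+23+29=86, FN=26+28+33+25=112 → 324/522 = 0.6207
  noentry: TP=273, FP=19+11+33+24=87, FN=26+22+23+20=91 → 546/724 = 0.7541
  pedestrian: TP=416, FP=27+21+25+20=93, FN=22+26+29+24=101 → 832/1026 = 0.8109
Macro-F1 score = mean = (0.7879 + 0.6166 + 0.6207 + 0.7541 + 0.8109) / 5 = 0.718

0.718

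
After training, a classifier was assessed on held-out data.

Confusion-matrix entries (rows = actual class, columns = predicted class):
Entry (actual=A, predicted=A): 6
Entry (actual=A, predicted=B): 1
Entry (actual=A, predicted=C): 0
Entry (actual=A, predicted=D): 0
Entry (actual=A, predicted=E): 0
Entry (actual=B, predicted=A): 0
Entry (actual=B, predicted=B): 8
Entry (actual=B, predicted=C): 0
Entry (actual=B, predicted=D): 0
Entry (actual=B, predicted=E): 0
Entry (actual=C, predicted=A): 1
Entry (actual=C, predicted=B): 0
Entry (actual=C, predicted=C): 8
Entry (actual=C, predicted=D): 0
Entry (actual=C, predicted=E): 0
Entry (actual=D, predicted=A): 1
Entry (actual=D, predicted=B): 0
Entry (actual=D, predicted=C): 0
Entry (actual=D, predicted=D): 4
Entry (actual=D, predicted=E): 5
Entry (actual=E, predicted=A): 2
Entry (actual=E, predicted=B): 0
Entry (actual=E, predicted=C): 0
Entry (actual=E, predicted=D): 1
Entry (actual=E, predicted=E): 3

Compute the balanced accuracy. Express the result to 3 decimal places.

0.729

Balanced accuracy = mean of per-class recall.
  A: recall = 6/7 = 0.8571
  B: recall = 8/8 = 1.0000
  C: recall = 8/9 = 0.8889
  D: recall = 4/10 = 0.4000
  E: recall = 3/6 = 0.5000
Mean = (0.8571 + 1.0000 + 0.8889 + 0.4000 + 0.5000) / 5 = 0.729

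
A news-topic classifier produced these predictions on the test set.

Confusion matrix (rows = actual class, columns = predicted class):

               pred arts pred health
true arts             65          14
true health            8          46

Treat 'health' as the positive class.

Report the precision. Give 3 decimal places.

0.767

Precision = TP/(TP+FP) = 46/(46+14) = 46/60 = 0.767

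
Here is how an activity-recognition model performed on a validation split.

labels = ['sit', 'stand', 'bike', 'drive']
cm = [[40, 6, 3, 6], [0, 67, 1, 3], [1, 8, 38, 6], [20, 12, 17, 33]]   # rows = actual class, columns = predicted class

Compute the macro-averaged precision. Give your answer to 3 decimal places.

Per-class precision (TP/(TP+FP)):
  sit: TP=40, FP=0+1+20=21 → 40/61 = 0.6557
  stand: TP=67, FP=6+8+12=26 → 67/93 = 0.7204
  bike: TP=38, FP=3+1+17=21 → 38/59 = 0.6441
  drive: TP=33, FP=6+3+6=15 → 33/48 = 0.6875
Macro-precision = mean = (0.6557 + 0.7204 + 0.6441 + 0.6875) / 4 = 0.677

0.677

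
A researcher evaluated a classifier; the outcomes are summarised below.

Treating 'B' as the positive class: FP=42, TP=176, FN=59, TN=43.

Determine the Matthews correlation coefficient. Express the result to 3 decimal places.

MCC = (TP·TN − FP·FN) / √((TP+FP)(TP+FN)(TN+FP)(TN+FN))
Numerator = 176·43 − 42·59 = 5090
Denominator = √(218·235·85·102) = √444164100 = 21075.2011
MCC = 5090 / 21075.2011 = 0.242

0.242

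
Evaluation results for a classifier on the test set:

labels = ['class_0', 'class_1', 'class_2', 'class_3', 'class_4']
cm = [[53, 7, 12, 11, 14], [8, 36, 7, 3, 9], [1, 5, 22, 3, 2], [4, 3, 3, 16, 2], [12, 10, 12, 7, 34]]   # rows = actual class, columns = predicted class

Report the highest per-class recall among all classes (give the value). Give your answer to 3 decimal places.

0.667

Per-class recall (TP/(TP+FN)):
  class_0: TP=53, FN=7+12+11+14=44 → 53/97 = 0.5464
  class_1: TP=36, FN=8+7+3+9=27 → 36/63 = 0.5714
  class_2: TP=22, FN=1+5+3+2=11 → 22/33 = 0.6667
  class_3: TP=16, FN=4+3+3+2=12 → 16/28 = 0.5714
  class_4: TP=34, FN=12+10+12+7=41 → 34/75 = 0.4533
Highest is class 'class_2' with recall = 0.667.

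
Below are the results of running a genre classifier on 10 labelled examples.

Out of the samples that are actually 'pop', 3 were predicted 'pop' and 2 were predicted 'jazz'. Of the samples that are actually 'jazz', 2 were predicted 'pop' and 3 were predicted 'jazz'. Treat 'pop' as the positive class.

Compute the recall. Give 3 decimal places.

0.600

Recall = TP/(TP+FN) = 3/(3+2) = 3/5 = 0.600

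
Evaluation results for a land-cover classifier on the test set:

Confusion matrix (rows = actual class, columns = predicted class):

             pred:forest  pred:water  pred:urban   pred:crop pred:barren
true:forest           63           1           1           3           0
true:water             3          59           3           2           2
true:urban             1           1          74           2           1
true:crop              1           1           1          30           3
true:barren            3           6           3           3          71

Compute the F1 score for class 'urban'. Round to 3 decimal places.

0.919

One-vs-rest for 'urban': TP = diagonal; FP = other classes predicted 'urban'; FN = 'urban' predicted as other.
F1 score = 2·TP/(2·TP+FP+FN).
urban: TP=74, FP=1+3+1+3=8, FN=1+1+2+1=5 → 148/161 = 0.9193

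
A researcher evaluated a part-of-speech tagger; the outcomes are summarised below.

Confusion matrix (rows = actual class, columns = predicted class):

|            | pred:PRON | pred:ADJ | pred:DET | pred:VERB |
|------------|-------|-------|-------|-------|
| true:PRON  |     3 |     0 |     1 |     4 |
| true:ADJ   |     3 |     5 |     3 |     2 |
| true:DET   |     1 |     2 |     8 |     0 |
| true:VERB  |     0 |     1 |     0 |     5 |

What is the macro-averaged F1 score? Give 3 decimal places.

0.540

Per-class F1 score (2·TP/(2·TP+FP+FN)):
  PRON: TP=3, FP=3+1+0=4, FN=0+1+4=5 → 6/15 = 0.4000
  ADJ: TP=5, FP=0+2+1=3, FN=3+3+2=8 → 10/21 = 0.4762
  DET: TP=8, FP=1+3+0=4, FN=1+2+0=3 → 16/23 = 0.6957
  VERB: TP=5, FP=4+2+0=6, FN=0+1+0=1 → 10/17 = 0.5882
Macro-F1 score = mean = (0.4000 + 0.4762 + 0.6957 + 0.5882) / 4 = 0.540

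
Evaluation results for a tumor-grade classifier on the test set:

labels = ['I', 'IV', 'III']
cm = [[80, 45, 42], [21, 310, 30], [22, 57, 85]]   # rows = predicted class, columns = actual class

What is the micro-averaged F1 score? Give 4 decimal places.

0.6864

Micro-averaging pools counts across classes: ΣTP=475, ΣFP=217, ΣFN=217.
Micro-F1 score = 2·TP/(2·TP+FP+FN) on pooled counts = 0.6864 (equals overall accuracy in single-label multiclass).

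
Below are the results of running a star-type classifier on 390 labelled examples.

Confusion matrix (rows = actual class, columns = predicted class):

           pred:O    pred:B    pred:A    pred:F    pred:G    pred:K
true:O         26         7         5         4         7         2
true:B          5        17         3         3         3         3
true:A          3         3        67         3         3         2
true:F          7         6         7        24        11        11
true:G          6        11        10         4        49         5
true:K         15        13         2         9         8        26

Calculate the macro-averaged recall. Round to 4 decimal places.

Per-class recall (TP/(TP+FN)):
  O: TP=26, FN=7+5+4+7+2=25 → 26/51 = 0.50980
  B: TP=17, FN=5+3+3+3+3=17 → 17/34 = 0.50000
  A: TP=67, FN=3+3+3+3+2=14 → 67/81 = 0.82716
  F: TP=24, FN=7+6+7+11+11=42 → 24/66 = 0.36364
  G: TP=49, FN=6+11+10+4+5=36 → 49/85 = 0.57647
  K: TP=26, FN=15+13+2+9+8=47 → 26/73 = 0.35616
Macro-recall = mean = (0.50980 + 0.50000 + 0.82716 + 0.36364 + 0.57647 + 0.35616) / 6 = 0.5222

0.5222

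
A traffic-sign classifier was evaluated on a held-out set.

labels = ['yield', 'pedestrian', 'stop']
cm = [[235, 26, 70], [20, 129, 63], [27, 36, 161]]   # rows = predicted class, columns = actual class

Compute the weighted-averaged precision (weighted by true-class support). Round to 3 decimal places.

0.688

Per-class precision (TP/(TP+FP)):
  yield: TP=235, FP=26+70=96 → 235/331 = 0.7100
  pedestrian: TP=129, FP=20+63=83 → 129/212 = 0.6085
  stop: TP=161, FP=27+36=63 → 161/224 = 0.7188
Weighted-precision = Σ (supportᵢ/N)·precisionᵢ with N=767: (282/767)·0.7100 + (191/767)·0.6085 + (294/767)·0.7188 = 0.688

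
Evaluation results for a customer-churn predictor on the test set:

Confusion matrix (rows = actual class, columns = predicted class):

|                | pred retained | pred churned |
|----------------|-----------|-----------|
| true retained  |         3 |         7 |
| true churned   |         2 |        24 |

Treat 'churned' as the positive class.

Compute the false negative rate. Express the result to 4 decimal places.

FNR = FN/(FN+TP) = 2/(2+24) = 0.0769

0.0769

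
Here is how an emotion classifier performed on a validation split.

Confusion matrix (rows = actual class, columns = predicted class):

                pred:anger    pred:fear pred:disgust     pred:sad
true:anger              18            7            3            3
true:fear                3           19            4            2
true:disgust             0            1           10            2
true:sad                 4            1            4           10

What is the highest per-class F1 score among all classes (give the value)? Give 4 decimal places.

Per-class F1 score (2·TP/(2·TP+FP+FN)):
  anger: TP=18, FP=3+0+4=7, FN=7+3+3=13 → 36/56 = 0.64286
  fear: TP=19, FP=7+1+1=9, FN=3+4+2=9 → 38/56 = 0.67857
  disgust: TP=10, FP=3+4+4=11, FN=0+1+2=3 → 20/34 = 0.58824
  sad: TP=10, FP=3+2+2=7, FN=4+1+4=9 → 20/36 = 0.55556
Highest is class 'fear' with F1 score = 0.6786.

0.6786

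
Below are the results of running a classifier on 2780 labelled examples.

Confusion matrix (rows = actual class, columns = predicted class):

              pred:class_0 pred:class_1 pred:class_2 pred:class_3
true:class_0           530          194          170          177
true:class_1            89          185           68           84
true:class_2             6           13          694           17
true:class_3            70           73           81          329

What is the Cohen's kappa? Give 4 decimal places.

Observed agreement pₒ = trace/N = 1738/2780 = 0.62518
Expected agreement pₑ = Σ (rowᵢ·colᵢ)/N² = (1071·695 + 426·465 + 730·1013 + 553·607)/2780² = 0.26106
κ = (pₒ − pₑ)/(1 − pₑ) = (0.62518 − 0.26106)/(1 − 0.26106) = 0.4928

0.4928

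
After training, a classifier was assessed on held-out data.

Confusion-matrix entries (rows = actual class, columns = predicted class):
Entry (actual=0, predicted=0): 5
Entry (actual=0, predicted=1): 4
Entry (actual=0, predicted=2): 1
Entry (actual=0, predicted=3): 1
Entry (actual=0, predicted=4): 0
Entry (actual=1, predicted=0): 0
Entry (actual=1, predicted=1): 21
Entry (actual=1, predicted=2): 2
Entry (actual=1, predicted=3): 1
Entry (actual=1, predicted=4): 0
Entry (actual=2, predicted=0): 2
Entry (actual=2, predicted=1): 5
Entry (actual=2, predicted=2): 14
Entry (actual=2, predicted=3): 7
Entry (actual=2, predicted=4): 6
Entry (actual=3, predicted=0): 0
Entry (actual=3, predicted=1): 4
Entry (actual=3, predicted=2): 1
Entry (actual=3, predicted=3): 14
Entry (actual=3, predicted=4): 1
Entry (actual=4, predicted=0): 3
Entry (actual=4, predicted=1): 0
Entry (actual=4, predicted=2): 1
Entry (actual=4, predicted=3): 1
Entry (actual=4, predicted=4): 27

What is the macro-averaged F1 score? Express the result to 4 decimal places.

Per-class F1 score (2·TP/(2·TP+FP+FN)):
  0: TP=5, FP=0+2+0+3=5, FN=4+1+1+0=6 → 10/21 = 0.47619
  1: TP=21, FP=4+5+4+0=13, FN=0+2+1+0=3 → 42/58 = 0.72414
  2: TP=14, FP=1+2+1+1=5, FN=2+5+7+6=20 → 28/53 = 0.52830
  3: TP=14, FP=1+1+7+1=10, FN=0+4+1+1=6 → 28/44 = 0.63636
  4: TP=27, FP=0+0+6+1=7, FN=3+0+1+1=5 → 54/66 = 0.81818
Macro-F1 score = mean = (0.47619 + 0.72414 + 0.52830 + 0.63636 + 0.81818) / 5 = 0.6366

0.6366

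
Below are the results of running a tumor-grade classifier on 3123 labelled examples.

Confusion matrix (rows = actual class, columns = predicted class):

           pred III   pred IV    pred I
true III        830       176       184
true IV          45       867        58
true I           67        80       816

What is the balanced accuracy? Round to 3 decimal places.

0.813

Balanced accuracy = mean of per-class recall.
  III: recall = 830/1190 = 0.6975
  IV: recall = 867/970 = 0.8938
  I: recall = 816/963 = 0.8474
Mean = (0.6975 + 0.8938 + 0.8474) / 3 = 0.813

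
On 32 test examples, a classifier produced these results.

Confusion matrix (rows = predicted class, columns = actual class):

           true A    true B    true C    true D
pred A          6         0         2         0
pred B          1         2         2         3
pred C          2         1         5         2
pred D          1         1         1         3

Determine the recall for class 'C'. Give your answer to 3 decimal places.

0.500

recall = TP/(TP+FN).
C: TP=5, FN=2+2+1=5 → 5/10 = 0.5000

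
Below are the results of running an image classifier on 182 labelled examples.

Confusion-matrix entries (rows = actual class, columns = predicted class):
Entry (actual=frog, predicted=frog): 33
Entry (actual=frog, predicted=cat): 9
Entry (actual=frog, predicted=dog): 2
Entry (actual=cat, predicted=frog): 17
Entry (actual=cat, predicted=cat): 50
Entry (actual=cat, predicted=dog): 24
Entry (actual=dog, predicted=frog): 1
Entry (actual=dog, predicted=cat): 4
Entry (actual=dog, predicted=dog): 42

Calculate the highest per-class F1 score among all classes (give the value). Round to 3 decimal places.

Per-class F1 score (2·TP/(2·TP+FP+FN)):
  frog: TP=33, FP=17+1=18, FN=9+2=11 → 66/95 = 0.6947
  cat: TP=50, FP=9+4=13, FN=17+24=41 → 100/154 = 0.6494
  dog: TP=42, FP=2+24=26, FN=1+4=5 → 84/115 = 0.7304
Highest is class 'dog' with F1 score = 0.730.

0.730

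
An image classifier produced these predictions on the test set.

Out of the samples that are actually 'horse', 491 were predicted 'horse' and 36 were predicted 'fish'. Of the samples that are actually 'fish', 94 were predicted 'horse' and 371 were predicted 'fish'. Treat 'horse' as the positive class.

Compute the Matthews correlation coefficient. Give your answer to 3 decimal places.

0.740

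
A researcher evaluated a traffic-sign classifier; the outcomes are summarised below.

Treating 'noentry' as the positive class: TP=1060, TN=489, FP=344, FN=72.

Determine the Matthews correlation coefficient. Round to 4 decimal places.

MCC = (TP·TN − FP·FN) / √((TP+FP)(TP+FN)(TN+FP)(TN+FN))
Numerator = 1060·489 − 344·72 = 493572
Denominator = √(1404·1132·833·561) = √742713635664 = 861808.3521
MCC = 493572 / 861808.3521 = 0.5727

0.5727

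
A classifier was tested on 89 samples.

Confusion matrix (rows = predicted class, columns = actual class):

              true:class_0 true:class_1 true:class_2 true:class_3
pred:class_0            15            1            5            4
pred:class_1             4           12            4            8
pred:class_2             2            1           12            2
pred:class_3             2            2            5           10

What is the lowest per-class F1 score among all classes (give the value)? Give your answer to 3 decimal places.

Per-class F1 score (2·TP/(2·TP+FP+FN)):
  class_0: TP=15, FP=1+5+4=10, FN=4+2+2=8 → 30/48 = 0.6250
  class_1: TP=12, FP=4+4+8=16, FN=1+1+2=4 → 24/44 = 0.5455
  class_2: TP=12, FP=2+1+2=5, FN=5+4+5=14 → 24/43 = 0.5581
  class_3: TP=10, FP=2+2+5=9, FN=4+8+2=14 → 20/43 = 0.4651
Lowest is class 'class_3' with F1 score = 0.465.

0.465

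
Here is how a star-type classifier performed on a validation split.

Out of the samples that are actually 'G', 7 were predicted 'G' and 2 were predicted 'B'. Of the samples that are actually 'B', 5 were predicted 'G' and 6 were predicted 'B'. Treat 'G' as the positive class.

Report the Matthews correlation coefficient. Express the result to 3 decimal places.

0.328

MCC = (TP·TN − FP·FN) / √((TP+FP)(TP+FN)(TN+FP)(TN+FN))
Numerator = 7·6 − 5·2 = 32
Denominator = √(12·9·11·8) = √9504 = 97.4885
MCC = 32 / 97.4885 = 0.328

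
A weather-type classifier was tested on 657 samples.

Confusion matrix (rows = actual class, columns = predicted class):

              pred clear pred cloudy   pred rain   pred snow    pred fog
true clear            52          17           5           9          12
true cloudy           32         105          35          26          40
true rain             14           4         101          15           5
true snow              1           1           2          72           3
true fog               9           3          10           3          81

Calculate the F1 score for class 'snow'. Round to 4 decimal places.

Take TP from the diagonal, FP from the rest of the 'snow' prediction marginal, FN from the rest of the 'snow' actual marginal.
F1 score = 2·TP/(2·TP+FP+FN).
snow: TP=72, FP=9+26+15+3=53, FN=1+1+2+3=7 → 144/204 = 0.70588

0.7059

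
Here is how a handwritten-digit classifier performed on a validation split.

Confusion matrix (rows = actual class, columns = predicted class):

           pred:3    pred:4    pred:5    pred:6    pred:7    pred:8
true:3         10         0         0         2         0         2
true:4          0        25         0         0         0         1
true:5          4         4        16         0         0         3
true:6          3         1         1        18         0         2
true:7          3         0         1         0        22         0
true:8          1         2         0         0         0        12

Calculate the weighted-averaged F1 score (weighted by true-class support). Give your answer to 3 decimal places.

Per-class F1 score (2·TP/(2·TP+FP+FN)):
  3: TP=10, FP=0+4+3+3+1=11, FN=0+0+2+0+2=4 → 20/35 = 0.5714
  4: TP=25, FP=0+4+1+0+2=7, FN=0+0+0+0+1=1 → 50/58 = 0.8621
  5: TP=16, FP=0+0+1+1+0=2, FN=4+4+0+0+3=11 → 32/45 = 0.7111
  6: TP=18, FP=2+0+0+0+0=2, FN=3+1+1+0+2=7 → 36/45 = 0.8000
  7: TP=22, FP=0+0+0+0+0=0, FN=3+0+1+0+0=4 → 44/48 = 0.9167
  8: TP=12, FP=2+1+3+2+0=8, FN=1+2+0+0+0=3 → 24/35 = 0.6857
Weighted-F1 score = Σ (supportᵢ/N)·F1 scoreᵢ with N=133: (14/133)·0.5714 + (26/133)·0.8621 + (27/133)·0.7111 + (25/133)·0.8000 + (26/133)·0.9167 + (15/133)·0.6857 = 0.780

0.780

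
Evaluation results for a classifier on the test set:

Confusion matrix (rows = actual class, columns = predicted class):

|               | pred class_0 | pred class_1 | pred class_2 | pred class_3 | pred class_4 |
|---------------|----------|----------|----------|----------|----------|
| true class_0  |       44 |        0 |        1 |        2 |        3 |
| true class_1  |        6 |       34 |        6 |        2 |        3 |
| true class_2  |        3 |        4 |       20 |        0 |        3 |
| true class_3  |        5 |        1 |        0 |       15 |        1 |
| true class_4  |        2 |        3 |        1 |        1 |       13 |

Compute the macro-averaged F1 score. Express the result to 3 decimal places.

Per-class F1 score (2·TP/(2·TP+FP+FN)):
  class_0: TP=44, FP=6+3+5+2=16, FN=0+1+2+3=6 → 88/110 = 0.8000
  class_1: TP=34, FP=0+4+1+3=8, FN=6+6+2+3=17 → 68/93 = 0.7312
  class_2: TP=20, FP=1+6+0+1=8, FN=3+4+0+3=10 → 40/58 = 0.6897
  class_3: TP=15, FP=2+2+0+1=5, FN=5+1+0+1=7 → 30/42 = 0.7143
  class_4: TP=13, FP=3+3+3+1=10, FN=2+3+1+1=7 → 26/43 = 0.6047
Macro-F1 score = mean = (0.8000 + 0.7312 + 0.6897 + 0.7143 + 0.6047) / 5 = 0.708

0.708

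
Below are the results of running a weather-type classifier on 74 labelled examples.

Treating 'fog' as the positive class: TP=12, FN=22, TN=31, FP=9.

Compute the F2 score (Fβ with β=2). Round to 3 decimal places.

0.382

Fβ = (1+β²)·TP / ((1+β²)·TP + β²·FN + FP), with β²=4
= 5·12 / (5·12 + 4·22 + 9) = 0.382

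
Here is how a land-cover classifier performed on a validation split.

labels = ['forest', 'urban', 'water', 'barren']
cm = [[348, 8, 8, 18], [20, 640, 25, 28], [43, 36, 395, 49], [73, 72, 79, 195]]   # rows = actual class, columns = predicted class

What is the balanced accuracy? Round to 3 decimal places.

0.757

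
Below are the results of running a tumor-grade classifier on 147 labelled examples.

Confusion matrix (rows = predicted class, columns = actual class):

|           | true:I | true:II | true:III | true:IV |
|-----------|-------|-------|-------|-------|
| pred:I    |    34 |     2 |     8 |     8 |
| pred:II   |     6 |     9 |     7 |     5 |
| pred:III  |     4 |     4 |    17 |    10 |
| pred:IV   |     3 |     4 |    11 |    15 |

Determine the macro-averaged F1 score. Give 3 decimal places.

Per-class F1 score (2·TP/(2·TP+FP+FN)):
  I: TP=34, FP=2+8+8=18, FN=6+4+3=13 → 68/99 = 0.6869
  II: TP=9, FP=6+7+5=18, FN=2+4+4=10 → 18/46 = 0.3913
  III: TP=17, FP=4+4+10=18, FN=8+7+11=26 → 34/78 = 0.4359
  IV: TP=15, FP=3+4+11=18, FN=8+5+10=23 → 30/71 = 0.4225
Macro-F1 score = mean = (0.6869 + 0.3913 + 0.4359 + 0.4225) / 4 = 0.484

0.484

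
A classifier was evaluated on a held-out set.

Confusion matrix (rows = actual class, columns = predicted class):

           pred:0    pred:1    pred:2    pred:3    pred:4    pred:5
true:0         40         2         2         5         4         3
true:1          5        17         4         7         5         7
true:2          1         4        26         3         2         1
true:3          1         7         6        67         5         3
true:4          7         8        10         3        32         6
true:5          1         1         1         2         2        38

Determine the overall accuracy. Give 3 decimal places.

Accuracy = trace / total = (40+17+26+67+32+38=220) / 338 = 220/338 = 0.651

0.651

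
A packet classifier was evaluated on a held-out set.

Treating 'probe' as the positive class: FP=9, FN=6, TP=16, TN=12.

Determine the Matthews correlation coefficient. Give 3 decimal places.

MCC = (TP·TN − FP·FN) / √((TP+FP)(TP+FN)(TN+FP)(TN+FN))
Numerator = 16·12 − 9·6 = 138
Denominator = √(25·22·21·18) = √207900 = 455.9605
MCC = 138 / 455.9605 = 0.303

0.303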